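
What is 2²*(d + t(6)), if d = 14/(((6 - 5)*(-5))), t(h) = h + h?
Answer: 184/5 ≈ 36.800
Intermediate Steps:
t(h) = 2*h
d = -14/5 (d = 14/((1*(-5))) = 14/(-5) = 14*(-⅕) = -14/5 ≈ -2.8000)
2²*(d + t(6)) = 2²*(-14/5 + 2*6) = 4*(-14/5 + 12) = 4*(46/5) = 184/5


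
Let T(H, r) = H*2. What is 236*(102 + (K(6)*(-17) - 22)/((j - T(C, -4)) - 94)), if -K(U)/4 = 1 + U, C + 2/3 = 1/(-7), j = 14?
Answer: 18686244/823 ≈ 22705.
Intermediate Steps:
C = -17/21 (C = -⅔ + 1/(-7) = -⅔ - ⅐ = -17/21 ≈ -0.80952)
K(U) = -4 - 4*U (K(U) = -4*(1 + U) = -4 - 4*U)
T(H, r) = 2*H
236*(102 + (K(6)*(-17) - 22)/((j - T(C, -4)) - 94)) = 236*(102 + ((-4 - 4*6)*(-17) - 22)/((14 - 2*(-17)/21) - 94)) = 236*(102 + ((-4 - 24)*(-17) - 22)/((14 - 1*(-34/21)) - 94)) = 236*(102 + (-28*(-17) - 22)/((14 + 34/21) - 94)) = 236*(102 + (476 - 22)/(328/21 - 94)) = 236*(102 + 454/(-1646/21)) = 236*(102 + 454*(-21/1646)) = 236*(102 - 4767/823) = 236*(79179/823) = 18686244/823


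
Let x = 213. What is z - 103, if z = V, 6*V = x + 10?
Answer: -395/6 ≈ -65.833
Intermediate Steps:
V = 223/6 (V = (213 + 10)/6 = (1/6)*223 = 223/6 ≈ 37.167)
z = 223/6 ≈ 37.167
z - 103 = 223/6 - 103 = -395/6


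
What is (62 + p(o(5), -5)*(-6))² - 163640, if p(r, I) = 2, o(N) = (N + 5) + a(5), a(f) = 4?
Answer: -161140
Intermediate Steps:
o(N) = 9 + N (o(N) = (N + 5) + 4 = (5 + N) + 4 = 9 + N)
(62 + p(o(5), -5)*(-6))² - 163640 = (62 + 2*(-6))² - 163640 = (62 - 12)² - 163640 = 50² - 163640 = 2500 - 163640 = -161140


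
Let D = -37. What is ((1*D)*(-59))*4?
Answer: 8732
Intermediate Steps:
((1*D)*(-59))*4 = ((1*(-37))*(-59))*4 = -37*(-59)*4 = 2183*4 = 8732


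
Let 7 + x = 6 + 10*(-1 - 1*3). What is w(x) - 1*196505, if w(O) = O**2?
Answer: -194824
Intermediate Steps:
x = -41 (x = -7 + (6 + 10*(-1 - 1*3)) = -7 + (6 + 10*(-1 - 3)) = -7 + (6 + 10*(-4)) = -7 + (6 - 40) = -7 - 34 = -41)
w(x) - 1*196505 = (-41)**2 - 1*196505 = 1681 - 196505 = -194824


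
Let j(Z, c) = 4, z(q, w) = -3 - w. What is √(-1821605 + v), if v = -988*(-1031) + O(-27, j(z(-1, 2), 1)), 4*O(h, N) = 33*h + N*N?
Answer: 7*I*√65567/2 ≈ 896.21*I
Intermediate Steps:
O(h, N) = N²/4 + 33*h/4 (O(h, N) = (33*h + N*N)/4 = (33*h + N²)/4 = (N² + 33*h)/4 = N²/4 + 33*h/4)
v = 4073637/4 (v = -988*(-1031) + ((¼)*4² + (33/4)*(-27)) = 1018628 + ((¼)*16 - 891/4) = 1018628 + (4 - 891/4) = 1018628 - 875/4 = 4073637/4 ≈ 1.0184e+6)
√(-1821605 + v) = √(-1821605 + 4073637/4) = √(-3212783/4) = 7*I*√65567/2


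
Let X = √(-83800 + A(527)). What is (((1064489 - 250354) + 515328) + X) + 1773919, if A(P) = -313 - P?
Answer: 3103382 + 92*I*√10 ≈ 3.1034e+6 + 290.93*I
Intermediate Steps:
X = 92*I*√10 (X = √(-83800 + (-313 - 1*527)) = √(-83800 + (-313 - 527)) = √(-83800 - 840) = √(-84640) = 92*I*√10 ≈ 290.93*I)
(((1064489 - 250354) + 515328) + X) + 1773919 = (((1064489 - 250354) + 515328) + 92*I*√10) + 1773919 = ((814135 + 515328) + 92*I*√10) + 1773919 = (1329463 + 92*I*√10) + 1773919 = 3103382 + 92*I*√10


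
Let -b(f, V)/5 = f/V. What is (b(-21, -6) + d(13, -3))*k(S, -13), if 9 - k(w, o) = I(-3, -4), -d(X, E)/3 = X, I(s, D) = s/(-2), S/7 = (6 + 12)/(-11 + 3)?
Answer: -1695/4 ≈ -423.75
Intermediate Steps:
S = -63/4 (S = 7*((6 + 12)/(-11 + 3)) = 7*(18/(-8)) = 7*(18*(-⅛)) = 7*(-9/4) = -63/4 ≈ -15.750)
I(s, D) = -s/2 (I(s, D) = s*(-½) = -s/2)
d(X, E) = -3*X
k(w, o) = 15/2 (k(w, o) = 9 - (-1)*(-3)/2 = 9 - 1*3/2 = 9 - 3/2 = 15/2)
b(f, V) = -5*f/V
(b(-21, -6) + d(13, -3))*k(S, -13) = (-5*(-21)/(-6) - 3*13)*(15/2) = (-5*(-21)*(-⅙) - 39)*(15/2) = (-35/2 - 39)*(15/2) = -113/2*15/2 = -1695/4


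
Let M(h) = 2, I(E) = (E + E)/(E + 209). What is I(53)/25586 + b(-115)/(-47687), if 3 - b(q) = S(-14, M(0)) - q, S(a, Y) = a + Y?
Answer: 337704011/159835665242 ≈ 0.0021128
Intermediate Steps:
I(E) = 2*E/(209 + E) (I(E) = (2*E)/(209 + E) = 2*E/(209 + E))
S(a, Y) = Y + a
b(q) = 15 + q (b(q) = 3 - ((2 - 14) - q) = 3 - (-12 - q) = 3 + (12 + q) = 15 + q)
I(53)/25586 + b(-115)/(-47687) = (2*53/(209 + 53))/25586 + (15 - 115)/(-47687) = (2*53/262)*(1/25586) - 100*(-1/47687) = (2*53*(1/262))*(1/25586) + 100/47687 = (53/131)*(1/25586) + 100/47687 = 53/3351766 + 100/47687 = 337704011/159835665242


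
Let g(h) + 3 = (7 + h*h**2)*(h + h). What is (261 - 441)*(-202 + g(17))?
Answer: -30073500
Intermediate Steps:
g(h) = -3 + 2*h*(7 + h**3) (g(h) = -3 + (7 + h*h**2)*(h + h) = -3 + (7 + h**3)*(2*h) = -3 + 2*h*(7 + h**3))
(261 - 441)*(-202 + g(17)) = (261 - 441)*(-202 + (-3 + 2*17**4 + 14*17)) = -180*(-202 + (-3 + 2*83521 + 238)) = -180*(-202 + (-3 + 167042 + 238)) = -180*(-202 + 167277) = -180*167075 = -30073500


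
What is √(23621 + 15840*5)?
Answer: √102821 ≈ 320.66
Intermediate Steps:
√(23621 + 15840*5) = √(23621 + 79200) = √102821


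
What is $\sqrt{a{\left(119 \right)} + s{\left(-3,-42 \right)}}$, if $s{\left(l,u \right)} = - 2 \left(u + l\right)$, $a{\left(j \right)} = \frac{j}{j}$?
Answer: $\sqrt{91} \approx 9.5394$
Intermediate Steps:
$a{\left(j \right)} = 1$
$s{\left(l,u \right)} = - 2 l - 2 u$ ($s{\left(l,u \right)} = - 2 \left(l + u\right) = - 2 l - 2 u$)
$\sqrt{a{\left(119 \right)} + s{\left(-3,-42 \right)}} = \sqrt{1 - -90} = \sqrt{1 + \left(6 + 84\right)} = \sqrt{1 + 90} = \sqrt{91}$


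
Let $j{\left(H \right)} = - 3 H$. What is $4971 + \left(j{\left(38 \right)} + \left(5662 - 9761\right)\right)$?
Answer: $758$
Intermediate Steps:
$4971 + \left(j{\left(38 \right)} + \left(5662 - 9761\right)\right) = 4971 + \left(\left(-3\right) 38 + \left(5662 - 9761\right)\right) = 4971 + \left(-114 + \left(5662 - 9761\right)\right) = 4971 - 4213 = 758$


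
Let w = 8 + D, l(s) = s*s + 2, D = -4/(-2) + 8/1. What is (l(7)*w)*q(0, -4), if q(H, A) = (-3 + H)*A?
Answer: 11016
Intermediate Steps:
D = 10 (D = -4*(-1/2) + 8*1 = 2 + 8 = 10)
l(s) = 2 + s**2 (l(s) = s**2 + 2 = 2 + s**2)
w = 18 (w = 8 + 10 = 18)
q(H, A) = A*(-3 + H)
(l(7)*w)*q(0, -4) = ((2 + 7**2)*18)*(-4*(-3 + 0)) = ((2 + 49)*18)*(-4*(-3)) = (51*18)*12 = 918*12 = 11016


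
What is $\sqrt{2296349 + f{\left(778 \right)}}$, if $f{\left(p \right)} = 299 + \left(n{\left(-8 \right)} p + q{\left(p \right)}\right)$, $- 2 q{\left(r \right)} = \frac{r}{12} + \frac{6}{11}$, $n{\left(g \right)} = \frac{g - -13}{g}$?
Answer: $\frac{\sqrt{2500484547}}{33} \approx 1515.3$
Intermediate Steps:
$n{\left(g \right)} = \frac{13 + g}{g}$ ($n{\left(g \right)} = \frac{g + 13}{g} = \frac{13 + g}{g}$)
$q{\left(r \right)} = - \frac{3}{11} - \frac{r}{24}$ ($q{\left(r \right)} = - \frac{\frac{r}{12} + \frac{6}{11}}{2} = - \frac{\frac{6}{11} + \frac{r}{12}}{2} = - \frac{3}{11} - \frac{r}{24}$)
$f{\left(p \right)} = \frac{3286}{11} - \frac{2 p}{3}$ ($f{\left(p \right)} = 299 - \left(\frac{3}{11} + \frac{p}{24} - \frac{13 - 8}{-8} p\right) = 299 - \left(\frac{3}{11} + \frac{p}{24} - \left(- \frac{1}{8}\right) 5 p\right) = 299 - \left(\frac{3}{11} + \frac{2 p}{3}\right) = \frac{3286}{11} - \frac{2 p}{3}$)
$\sqrt{2296349 + f{\left(778 \right)}} = \sqrt{2296349 + \left(\frac{3286}{11} - \frac{1556}{3}\right)} = \sqrt{2296349 - \frac{7258}{33}} = \sqrt{\frac{75772259}{33}} = \frac{\sqrt{2500484547}}{33}$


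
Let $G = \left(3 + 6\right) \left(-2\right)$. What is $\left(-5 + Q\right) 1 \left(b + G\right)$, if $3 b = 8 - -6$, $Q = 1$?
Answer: $\frac{160}{3} \approx 53.333$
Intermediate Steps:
$G = -18$ ($G = 9 \left(-2\right) = -18$)
$b = \frac{14}{3}$ ($b = \frac{8 - -6}{3} = \frac{8 + 6}{3} = \frac{1}{3} \cdot 14 = \frac{14}{3} \approx 4.6667$)
$\left(-5 + Q\right) 1 \left(b + G\right) = \left(-5 + 1\right) 1 \left(\frac{14}{3} - 18\right) = \left(-4\right) 1 \left(- \frac{40}{3}\right) = \left(-4\right) \left(- \frac{40}{3}\right) = \frac{160}{3}$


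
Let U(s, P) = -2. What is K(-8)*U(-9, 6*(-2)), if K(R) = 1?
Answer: -2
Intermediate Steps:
K(-8)*U(-9, 6*(-2)) = 1*(-2) = -2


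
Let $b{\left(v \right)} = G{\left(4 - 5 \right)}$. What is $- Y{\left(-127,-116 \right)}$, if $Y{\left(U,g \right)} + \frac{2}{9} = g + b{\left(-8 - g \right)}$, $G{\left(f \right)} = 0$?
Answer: $\frac{1046}{9} \approx 116.22$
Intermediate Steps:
$b{\left(v \right)} = 0$
$Y{\left(U,g \right)} = - \frac{2}{9} + g$ ($Y{\left(U,g \right)} = - \frac{2}{9} + \left(g + 0\right) = - \frac{2}{9} + g$)
$- Y{\left(-127,-116 \right)} = - (- \frac{2}{9} - 116) = \left(-1\right) \left(- \frac{1046}{9}\right) = \frac{1046}{9}$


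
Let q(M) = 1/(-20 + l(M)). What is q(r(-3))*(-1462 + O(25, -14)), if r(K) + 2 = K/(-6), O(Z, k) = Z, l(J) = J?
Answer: 2874/43 ≈ 66.837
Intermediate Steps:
r(K) = -2 - K/6 (r(K) = -2 + K/(-6) = -2 + K*(-⅙) = -2 - K/6)
q(M) = 1/(-20 + M)
q(r(-3))*(-1462 + O(25, -14)) = (-1462 + 25)/(-20 + (-2 - ⅙*(-3))) = -1437/(-20 + (-2 + ½)) = -1437/(-20 - 3/2) = -1437/(-43/2) = -2/43*(-1437) = 2874/43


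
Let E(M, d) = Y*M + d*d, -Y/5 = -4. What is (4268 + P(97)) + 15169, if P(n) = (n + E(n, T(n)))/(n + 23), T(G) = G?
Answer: 1171943/60 ≈ 19532.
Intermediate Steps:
Y = 20 (Y = -5*(-4) = 20)
E(M, d) = d² + 20*M (E(M, d) = 20*M + d*d = 20*M + d² = d² + 20*M)
P(n) = (n² + 21*n)/(23 + n) (P(n) = (n + (n² + 20*n))/(n + 23) = (n² + 21*n)/(23 + n))
(4268 + P(97)) + 15169 = (4268 + 97*(21 + 97)/(23 + 97)) + 15169 = (4268 + 97*118/120) + 15169 = (4268 + 97*(1/120)*118) + 15169 = (4268 + 5723/60) + 15169 = 261803/60 + 15169 = 1171943/60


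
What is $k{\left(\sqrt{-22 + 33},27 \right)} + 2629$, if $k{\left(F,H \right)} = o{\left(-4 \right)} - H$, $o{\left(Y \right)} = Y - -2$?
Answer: $2600$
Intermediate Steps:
$o{\left(Y \right)} = 2 + Y$ ($o{\left(Y \right)} = Y + 2 = 2 + Y$)
$k{\left(F,H \right)} = -2 - H$ ($k{\left(F,H \right)} = \left(2 - 4\right) - H = -2 - H$)
$k{\left(\sqrt{-22 + 33},27 \right)} + 2629 = \left(-2 - 27\right) + 2629 = -29 + 2629 = 2600$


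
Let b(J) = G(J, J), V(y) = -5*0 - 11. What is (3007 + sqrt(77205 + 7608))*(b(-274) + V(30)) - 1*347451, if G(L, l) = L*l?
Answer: 225373004 + 75065*sqrt(84813) ≈ 2.4723e+8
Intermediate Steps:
V(y) = -11 (V(y) = 0 - 11 = -11)
b(J) = J**2 (b(J) = J*J = J**2)
(3007 + sqrt(77205 + 7608))*(b(-274) + V(30)) - 1*347451 = (3007 + sqrt(77205 + 7608))*((-274)**2 - 11) - 1*347451 = (3007 + sqrt(84813))*(75076 - 11) - 347451 = (3007 + sqrt(84813))*75065 - 347451 = (225720455 + 75065*sqrt(84813)) - 347451 = 225373004 + 75065*sqrt(84813)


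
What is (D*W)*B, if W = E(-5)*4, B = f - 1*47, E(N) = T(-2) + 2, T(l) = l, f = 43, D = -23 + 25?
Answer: 0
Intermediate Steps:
D = 2
E(N) = 0 (E(N) = -2 + 2 = 0)
B = -4 (B = 43 - 1*47 = 43 - 47 = -4)
W = 0 (W = 0*4 = 0)
(D*W)*B = (2*0)*(-4) = 0*(-4) = 0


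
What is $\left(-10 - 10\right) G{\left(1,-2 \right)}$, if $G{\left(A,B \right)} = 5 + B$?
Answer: $-60$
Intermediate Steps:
$\left(-10 - 10\right) G{\left(1,-2 \right)} = \left(-10 - 10\right) \left(5 - 2\right) = \left(-20\right) 3 = -60$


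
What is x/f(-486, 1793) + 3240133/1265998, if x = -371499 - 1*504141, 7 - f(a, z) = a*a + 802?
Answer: 625480282841/100010044006 ≈ 6.2542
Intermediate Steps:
f(a, z) = -795 - a² (f(a, z) = 7 - (a*a + 802) = 7 - (a² + 802) = 7 - (802 + a²) = 7 + (-802 - a²) = -795 - a²)
x = -875640 (x = -371499 - 504141 = -875640)
x/f(-486, 1793) + 3240133/1265998 = -875640/(-795 - 1*(-486)²) + 3240133/1265998 = -875640/(-795 - 1*236196) + 3240133*(1/1265998) = -875640/(-795 - 236196) + 3240133/1265998 = -875640/(-236991) + 3240133/1265998 = -875640*(-1/236991) + 3240133/1265998 = 291880/78997 + 3240133/1265998 = 625480282841/100010044006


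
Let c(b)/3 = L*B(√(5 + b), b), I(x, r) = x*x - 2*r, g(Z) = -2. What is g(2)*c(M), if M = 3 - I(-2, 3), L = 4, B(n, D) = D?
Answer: -120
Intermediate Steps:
I(x, r) = x² - 2*r
M = 5 (M = 3 - ((-2)² - 2*3) = 3 - (4 - 6) = 3 - 1*(-2) = 3 + 2 = 5)
c(b) = 12*b (c(b) = 3*(4*b) = 12*b)
g(2)*c(M) = -24*5 = -2*60 = -120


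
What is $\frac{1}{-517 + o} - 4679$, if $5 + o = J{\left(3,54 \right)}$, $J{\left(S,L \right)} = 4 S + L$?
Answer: $- \frac{2133625}{456} \approx -4679.0$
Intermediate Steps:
$J{\left(S,L \right)} = L + 4 S$
$o = 61$ ($o = -5 + \left(54 + 4 \cdot 3\right) = -5 + \left(54 + 12\right) = -5 + 66 = 61$)
$\frac{1}{-517 + o} - 4679 = \frac{1}{-517 + 61} - 4679 = \frac{1}{-456} - 4679 = - \frac{1}{456} - 4679 = - \frac{2133625}{456}$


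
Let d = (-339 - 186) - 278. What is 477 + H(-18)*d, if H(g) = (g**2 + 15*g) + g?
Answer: -28431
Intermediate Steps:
H(g) = g**2 + 16*g
d = -803 (d = -525 - 278 = -803)
477 + H(-18)*d = 477 - 18*(16 - 18)*(-803) = 477 - 18*(-2)*(-803) = 477 + 36*(-803) = 477 - 28908 = -28431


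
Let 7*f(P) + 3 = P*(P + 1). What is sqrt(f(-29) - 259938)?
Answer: I*sqrt(12731299)/7 ≈ 509.73*I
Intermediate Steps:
f(P) = -3/7 + P*(1 + P)/7 (f(P) = -3/7 + (P*(P + 1))/7 = -3/7 + (P*(1 + P))/7 = -3/7 + P*(1 + P)/7)
sqrt(f(-29) - 259938) = sqrt((-3/7 + (1/7)*(-29) + (1/7)*(-29)**2) - 259938) = sqrt((-3/7 - 29/7 + (1/7)*841) - 259938) = sqrt((-3/7 - 29/7 + 841/7) - 259938) = sqrt(809/7 - 259938) = sqrt(-1818757/7) = I*sqrt(12731299)/7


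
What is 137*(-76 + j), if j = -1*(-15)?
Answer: -8357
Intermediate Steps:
j = 15
137*(-76 + j) = 137*(-76 + 15) = 137*(-61) = -8357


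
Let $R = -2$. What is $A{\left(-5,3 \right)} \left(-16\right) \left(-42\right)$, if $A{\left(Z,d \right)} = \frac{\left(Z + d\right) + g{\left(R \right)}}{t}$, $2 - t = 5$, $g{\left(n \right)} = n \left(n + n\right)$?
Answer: $-1344$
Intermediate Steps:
$g{\left(n \right)} = 2 n^{2}$ ($g{\left(n \right)} = n 2 n = 2 n^{2}$)
$t = -3$ ($t = 2 - 5 = -3$)
$A{\left(Z,d \right)} = - \frac{8}{3} - \frac{Z}{3} - \frac{d}{3}$ ($A{\left(Z,d \right)} = \frac{\left(Z + d\right) + 2 \left(-2\right)^{2}}{-3} = \left(\left(Z + d\right) + 2 \cdot 4\right) \left(- \frac{1}{3}\right) = \left(\left(Z + d\right) + 8\right) \left(- \frac{1}{3}\right) = \left(8 + Z + d\right) \left(- \frac{1}{3}\right) = - \frac{8}{3} - \frac{Z}{3} - \frac{d}{3}$)
$A{\left(-5,3 \right)} \left(-16\right) \left(-42\right) = \left(- \frac{8}{3} - - \frac{5}{3} - 1\right) \left(-16\right) \left(-42\right) = \left(- \frac{8}{3} + \frac{5}{3} - 1\right) \left(-16\right) \left(-42\right) = \left(-2\right) \left(-16\right) \left(-42\right) = 32 \left(-42\right) = -1344$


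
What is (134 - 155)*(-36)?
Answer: 756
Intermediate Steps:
(134 - 155)*(-36) = -21*(-36) = 756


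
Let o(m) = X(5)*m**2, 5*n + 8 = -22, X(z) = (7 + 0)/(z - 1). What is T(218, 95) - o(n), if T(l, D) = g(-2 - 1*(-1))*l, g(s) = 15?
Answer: 3207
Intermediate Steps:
X(z) = 7/(-1 + z)
T(l, D) = 15*l
n = -6 (n = -8/5 + (1/5)*(-22) = -8/5 - 22/5 = -6)
o(m) = 7*m**2/4 (o(m) = (7/(-1 + 5))*m**2 = (7/4)*m**2 = (7*(1/4))*m**2 = 7*m**2/4)
T(218, 95) - o(n) = 15*218 - 7*(-6)**2/4 = 3270 - 7*36/4 = 3270 - 1*63 = 3270 - 63 = 3207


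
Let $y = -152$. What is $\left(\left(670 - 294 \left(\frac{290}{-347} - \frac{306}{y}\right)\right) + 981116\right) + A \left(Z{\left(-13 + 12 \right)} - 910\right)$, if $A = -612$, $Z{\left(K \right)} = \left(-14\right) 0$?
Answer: $\frac{20284812819}{13186} \approx 1.5384 \cdot 10^{6}$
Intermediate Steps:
$Z{\left(K \right)} = 0$
$\left(\left(670 - 294 \left(\frac{290}{-347} - \frac{306}{y}\right)\right) + 981116\right) + A \left(Z{\left(-13 + 12 \right)} - 910\right) = \left(\left(670 - 294 \left(\frac{290}{-347} - \frac{306}{-152}\right)\right) + 981116\right) - 612 \left(0 - 910\right) = \left(\left(670 - 294 \left(290 \left(- \frac{1}{347}\right) - - \frac{153}{76}\right)\right) + 981116\right) - -556920 = \left(\left(670 - 294 \left(- \frac{290}{347} + \frac{153}{76}\right)\right) + 981116\right) + 556920 = \left(\left(670 - \frac{4564497}{13186}\right) + 981116\right) + 556920 = \left(\frac{4270123}{13186} + 981116\right) + 556920 = \frac{12941265699}{13186} + 556920 = \frac{20284812819}{13186}$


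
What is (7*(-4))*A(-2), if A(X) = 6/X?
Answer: 84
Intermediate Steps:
(7*(-4))*A(-2) = (7*(-4))*(6/(-2)) = -168*(-1)/2 = -28*(-3) = 84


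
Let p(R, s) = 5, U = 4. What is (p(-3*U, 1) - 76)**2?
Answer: 5041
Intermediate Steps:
(p(-3*U, 1) - 76)**2 = (5 - 76)**2 = (-71)**2 = 5041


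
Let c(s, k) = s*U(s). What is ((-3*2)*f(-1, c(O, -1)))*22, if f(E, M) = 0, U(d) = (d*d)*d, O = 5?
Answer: 0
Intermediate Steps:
U(d) = d³ (U(d) = d²*d = d³)
c(s, k) = s⁴ (c(s, k) = s*s³ = s⁴)
((-3*2)*f(-1, c(O, -1)))*22 = (-3*2*0)*22 = -6*0*22 = 0*22 = 0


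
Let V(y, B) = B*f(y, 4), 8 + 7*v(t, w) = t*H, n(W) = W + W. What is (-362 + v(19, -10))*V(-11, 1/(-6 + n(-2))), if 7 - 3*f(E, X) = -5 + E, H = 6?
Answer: 27922/105 ≈ 265.92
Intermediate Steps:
n(W) = 2*W
f(E, X) = 4 - E/3 (f(E, X) = 7/3 - (-5 + E)/3 = 7/3 + (5/3 - E/3) = 4 - E/3)
v(t, w) = -8/7 + 6*t/7 (v(t, w) = -8/7 + (t*6)/7 = -8/7 + (6*t)/7 = -8/7 + 6*t/7)
V(y, B) = B*(4 - y/3)
(-362 + v(19, -10))*V(-11, 1/(-6 + n(-2))) = (-362 + (-8/7 + (6/7)*19))*((12 - 1*(-11))/(3*(-6 + 2*(-2)))) = (-362 + (-8/7 + 114/7))*((12 + 11)/(3*(-6 - 4))) = (-362 + 106/7)*((⅓)*23/(-10)) = -2428*(-1)*23/(21*10) = -2428/7*(-23/30) = 27922/105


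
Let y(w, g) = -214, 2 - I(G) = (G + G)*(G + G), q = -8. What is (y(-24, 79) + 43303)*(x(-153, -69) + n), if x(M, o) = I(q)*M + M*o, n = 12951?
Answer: 2687460930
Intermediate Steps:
I(G) = 2 - 4*G**2 (I(G) = 2 - (G + G)*(G + G) = 2 - 2*G*2*G = 2 - 4*G**2)
x(M, o) = -254*M + M*o (x(M, o) = (2 - 4*(-8)**2)*M + M*o = (2 - 4*64)*M + M*o = (2 - 256)*M + M*o = -254*M + M*o)
(y(-24, 79) + 43303)*(x(-153, -69) + n) = (-214 + 43303)*(-153*(-254 - 69) + 12951) = 43089*(-153*(-323) + 12951) = 43089*(49419 + 12951) = 43089*62370 = 2687460930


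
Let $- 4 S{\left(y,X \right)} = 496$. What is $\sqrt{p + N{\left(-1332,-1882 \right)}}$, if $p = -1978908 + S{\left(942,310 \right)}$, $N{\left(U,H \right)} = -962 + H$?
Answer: $2 i \sqrt{495469} \approx 1407.8 i$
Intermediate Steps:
$S{\left(y,X \right)} = -124$ ($S{\left(y,X \right)} = \left(- \frac{1}{4}\right) 496 = -124$)
$p = -1979032$ ($p = -1978908 - 124 = -1979032$)
$\sqrt{p + N{\left(-1332,-1882 \right)}} = \sqrt{-1979032 - 2844} = \sqrt{-1981876} = 2 i \sqrt{495469}$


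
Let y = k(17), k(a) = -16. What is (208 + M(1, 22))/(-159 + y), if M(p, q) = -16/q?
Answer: -456/385 ≈ -1.1844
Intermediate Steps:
y = -16
(208 + M(1, 22))/(-159 + y) = (208 - 16/22)/(-159 - 16) = (208 - 16*1/22)/(-175) = (208 - 8/11)*(-1/175) = (2280/11)*(-1/175) = -456/385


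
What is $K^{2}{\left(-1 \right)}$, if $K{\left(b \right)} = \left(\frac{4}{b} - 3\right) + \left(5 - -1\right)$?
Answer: $1$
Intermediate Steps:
$K{\left(b \right)} = 3 + \frac{4}{b}$ ($K{\left(b \right)} = \left(-3 + \frac{4}{b}\right) + \left(5 + 1\right) = \left(-3 + \frac{4}{b}\right) + 6 = 3 + \frac{4}{b}$)
$K^{2}{\left(-1 \right)} = \left(3 + \frac{4}{-1}\right)^{2} = \left(3 + 4 \left(-1\right)\right)^{2} = \left(3 - 4\right)^{2} = \left(-1\right)^{2} = 1$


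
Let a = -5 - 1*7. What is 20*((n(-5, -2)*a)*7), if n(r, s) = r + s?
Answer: 11760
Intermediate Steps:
a = -12 (a = -5 - 7 = -12)
20*((n(-5, -2)*a)*7) = 20*(((-5 - 2)*(-12))*7) = 20*(-7*(-12)*7) = 20*(84*7) = 20*588 = 11760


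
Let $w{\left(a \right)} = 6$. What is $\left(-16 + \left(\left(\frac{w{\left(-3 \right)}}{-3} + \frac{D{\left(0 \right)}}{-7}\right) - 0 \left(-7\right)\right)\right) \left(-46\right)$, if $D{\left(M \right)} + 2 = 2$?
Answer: $828$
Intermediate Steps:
$D{\left(M \right)} = 0$ ($D{\left(M \right)} = -2 + 2 = 0$)
$\left(-16 + \left(\left(\frac{w{\left(-3 \right)}}{-3} + \frac{D{\left(0 \right)}}{-7}\right) - 0 \left(-7\right)\right)\right) \left(-46\right) = \left(-16 + \left(\left(\frac{6}{-3} + \frac{0}{-7}\right) - 0 \left(-7\right)\right)\right) \left(-46\right) = \left(-16 + \left(\left(6 \left(- \frac{1}{3}\right) + 0 \left(- \frac{1}{7}\right)\right) - 0\right)\right) \left(-46\right) = \left(-16 + \left(\left(-2 + 0\right) + 0\right)\right) \left(-46\right) = \left(-16 + \left(-2 + 0\right)\right) \left(-46\right) = \left(-16 - 2\right) \left(-46\right) = \left(-18\right) \left(-46\right) = 828$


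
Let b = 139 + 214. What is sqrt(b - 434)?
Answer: 9*I ≈ 9.0*I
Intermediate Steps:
b = 353
sqrt(b - 434) = sqrt(353 - 434) = sqrt(-81) = 9*I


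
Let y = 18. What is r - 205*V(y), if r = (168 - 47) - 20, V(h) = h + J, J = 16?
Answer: -6869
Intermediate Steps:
V(h) = 16 + h (V(h) = h + 16 = 16 + h)
r = 101 (r = 121 - 20 = 101)
r - 205*V(y) = 101 - 205*(16 + 18) = 101 - 205*34 = 101 - 6970 = -6869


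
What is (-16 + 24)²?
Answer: 64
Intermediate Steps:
(-16 + 24)² = 8² = 64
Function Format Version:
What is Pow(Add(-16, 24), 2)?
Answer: 64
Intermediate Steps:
Pow(Add(-16, 24), 2) = Pow(8, 2) = 64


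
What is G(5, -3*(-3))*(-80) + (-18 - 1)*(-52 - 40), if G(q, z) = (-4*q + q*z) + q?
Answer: -652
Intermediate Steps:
G(q, z) = -3*q + q*z
G(5, -3*(-3))*(-80) + (-18 - 1)*(-52 - 40) = (5*(-3 - 3*(-3)))*(-80) + (-18 - 1)*(-52 - 40) = (5*(-3 + 9))*(-80) - 19*(-92) = (5*6)*(-80) + 1748 = 30*(-80) + 1748 = -2400 + 1748 = -652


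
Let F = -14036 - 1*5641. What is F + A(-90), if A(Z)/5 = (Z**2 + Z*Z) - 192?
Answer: 60363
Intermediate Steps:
F = -19677 (F = -14036 - 5641 = -19677)
A(Z) = -960 + 10*Z**2 (A(Z) = 5*((Z**2 + Z*Z) - 192) = 5*((Z**2 + Z**2) - 192) = 5*(2*Z**2 - 192) = 5*(-192 + 2*Z**2) = -960 + 10*Z**2)
F + A(-90) = -19677 + (-960 + 10*(-90)**2) = -19677 + (-960 + 10*8100) = -19677 + (-960 + 81000) = -19677 + 80040 = 60363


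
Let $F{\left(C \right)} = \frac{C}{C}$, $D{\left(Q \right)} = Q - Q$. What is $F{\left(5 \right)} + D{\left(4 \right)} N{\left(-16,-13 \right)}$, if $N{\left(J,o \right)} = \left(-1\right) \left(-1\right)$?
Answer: $1$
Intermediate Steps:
$D{\left(Q \right)} = 0$
$F{\left(C \right)} = 1$
$N{\left(J,o \right)} = 1$
$F{\left(5 \right)} + D{\left(4 \right)} N{\left(-16,-13 \right)} = 1 + 0 \cdot 1 = 1 + 0 = 1$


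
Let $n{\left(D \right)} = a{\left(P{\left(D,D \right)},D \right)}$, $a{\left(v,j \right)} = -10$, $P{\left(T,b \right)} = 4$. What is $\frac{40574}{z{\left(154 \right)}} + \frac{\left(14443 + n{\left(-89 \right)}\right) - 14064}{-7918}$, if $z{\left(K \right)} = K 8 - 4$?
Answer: $\frac{40101475}{1215413} \approx 32.994$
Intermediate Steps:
$n{\left(D \right)} = -10$
$z{\left(K \right)} = -4 + 8 K$ ($z{\left(K \right)} = 8 K - 4 = -4 + 8 K$)
$\frac{40574}{z{\left(154 \right)}} + \frac{\left(14443 + n{\left(-89 \right)}\right) - 14064}{-7918} = \frac{40574}{-4 + 8 \cdot 154} + \frac{\left(14443 - 10\right) - 14064}{-7918} = \frac{40574}{-4 + 1232} + \left(14433 - 14064\right) \left(- \frac{1}{7918}\right) = \frac{40574}{1228} + 369 \left(- \frac{1}{7918}\right) = 40574 \cdot \frac{1}{1228} - \frac{369}{7918} = \frac{20287}{614} - \frac{369}{7918} = \frac{40101475}{1215413}$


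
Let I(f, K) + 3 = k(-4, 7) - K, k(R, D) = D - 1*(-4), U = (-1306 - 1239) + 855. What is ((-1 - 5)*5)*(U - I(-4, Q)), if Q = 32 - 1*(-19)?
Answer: 49410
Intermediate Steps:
U = -1690 (U = -2545 + 855 = -1690)
Q = 51 (Q = 32 + 19 = 51)
k(R, D) = 4 + D (k(R, D) = D + 4 = 4 + D)
I(f, K) = 8 - K (I(f, K) = -3 + ((4 + 7) - K) = -3 + (11 - K) = 8 - K)
((-1 - 5)*5)*(U - I(-4, Q)) = ((-1 - 5)*5)*(-1690 - (8 - 1*51)) = (-6*5)*(-1690 - (8 - 51)) = -30*(-1690 - 1*(-43)) = -30*(-1690 + 43) = -30*(-1647) = 49410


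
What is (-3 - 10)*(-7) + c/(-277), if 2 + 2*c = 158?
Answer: 25129/277 ≈ 90.718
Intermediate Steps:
c = 78 (c = -1 + (½)*158 = -1 + 79 = 78)
(-3 - 10)*(-7) + c/(-277) = (-3 - 10)*(-7) + 78/(-277) = -13*(-7) + 78*(-1/277) = 91 - 78/277 = 25129/277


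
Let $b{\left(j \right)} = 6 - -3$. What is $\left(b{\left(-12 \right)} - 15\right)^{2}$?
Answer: $36$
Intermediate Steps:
$b{\left(j \right)} = 9$ ($b{\left(j \right)} = 6 + 3 = 9$)
$\left(b{\left(-12 \right)} - 15\right)^{2} = \left(9 - 15\right)^{2} = \left(-6\right)^{2} = 36$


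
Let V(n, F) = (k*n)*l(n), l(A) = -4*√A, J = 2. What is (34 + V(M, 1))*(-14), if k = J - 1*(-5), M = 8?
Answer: -476 + 6272*√2 ≈ 8394.0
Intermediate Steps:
k = 7 (k = 2 - 1*(-5) = 2 + 5 = 7)
V(n, F) = -28*n^(3/2) (V(n, F) = (7*n)*(-4*√n) = -28*n^(3/2))
(34 + V(M, 1))*(-14) = (34 - 448*√2)*(-14) = -476 + 6272*√2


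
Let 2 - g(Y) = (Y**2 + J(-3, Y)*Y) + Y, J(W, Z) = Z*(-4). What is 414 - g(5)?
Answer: 342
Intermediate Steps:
J(W, Z) = -4*Z
g(Y) = 2 - Y + 3*Y**2 (g(Y) = 2 - ((Y**2 + (-4*Y)*Y) + Y) = 2 - ((Y**2 - 4*Y**2) + Y) = 2 - (-3*Y**2 + Y) = 2 - (Y - 3*Y**2) = 2 + (-Y + 3*Y**2) = 2 - Y + 3*Y**2)
414 - g(5) = 414 - (2 - 1*5 + 3*5**2) = 414 - (2 - 5 + 3*25) = 414 - (2 - 5 + 75) = 414 - 1*72 = 414 - 72 = 342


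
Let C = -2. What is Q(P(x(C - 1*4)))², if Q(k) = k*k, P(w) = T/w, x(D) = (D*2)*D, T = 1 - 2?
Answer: 1/26873856 ≈ 3.7211e-8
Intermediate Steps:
T = -1
x(D) = 2*D² (x(D) = (2*D)*D = 2*D²)
P(w) = -1/w
Q(k) = k²
Q(P(x(C - 1*4)))² = ((-1/(2*(-2 - 1*4)²))²)² = ((-1/(2*(-2 - 4)²))²)² = ((-1/(2*(-6)²))²)² = ((-1/(2*36))²)² = ((-1/72)²)² = (1/5184)² = 1/26873856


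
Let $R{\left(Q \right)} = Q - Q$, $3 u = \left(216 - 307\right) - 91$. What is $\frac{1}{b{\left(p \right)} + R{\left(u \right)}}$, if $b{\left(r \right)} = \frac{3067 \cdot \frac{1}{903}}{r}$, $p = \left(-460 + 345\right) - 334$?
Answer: $- \frac{405447}{3067} \approx -132.2$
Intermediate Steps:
$p = -449$ ($p = -115 - 334 = -449$)
$b{\left(r \right)} = \frac{3067}{903 r}$ ($b{\left(r \right)} = \frac{3067 \cdot \frac{1}{903}}{r} = \frac{3067}{903 r}$)
$u = - \frac{182}{3}$ ($u = \frac{\left(216 - 307\right) - 91}{3} = \frac{-91 - 91}{3} = \frac{1}{3} \left(-182\right) = - \frac{182}{3} \approx -60.667$)
$R{\left(Q \right)} = 0$
$\frac{1}{b{\left(p \right)} + R{\left(u \right)}} = \frac{1}{\frac{3067}{903 \left(-449\right)} + 0} = \frac{1}{\frac{3067}{903} \left(- \frac{1}{449}\right) + 0} = \frac{1}{- \frac{3067}{405447} + 0} = \frac{1}{- \frac{3067}{405447}} = - \frac{405447}{3067}$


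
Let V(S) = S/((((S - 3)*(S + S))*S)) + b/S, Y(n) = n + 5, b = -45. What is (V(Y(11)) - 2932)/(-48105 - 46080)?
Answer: 1220881/39180960 ≈ 0.031160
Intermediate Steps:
Y(n) = 5 + n
V(S) = -45/S + 1/(2*S*(-3 + S)) (V(S) = S/((((S - 3)*(S + S))*S)) - 45/S = S/((((-3 + S)*(2*S))*S)) - 45/S = S/(((2*S*(-3 + S))*S)) - 45/S = S/((2*S²*(-3 + S))) - 45/S = S*(1/(2*S²*(-3 + S))) - 45/S = 1/(2*S*(-3 + S)) - 45/S = -45/S + 1/(2*S*(-3 + S)))
(V(Y(11)) - 2932)/(-48105 - 46080) = ((271 - 90*(5 + 11))/(2*(5 + 11)*(-3 + (5 + 11))) - 2932)/(-48105 - 46080) = ((½)*(271 - 90*16)/(16*(-3 + 16)) - 2932)/(-94185) = ((½)*(1/16)*(271 - 1440)/13 - 2932)*(-1/94185) = ((½)*(1/16)*(1/13)*(-1169) - 2932)*(-1/94185) = (-1169/416 - 2932)*(-1/94185) = -1220881/416*(-1/94185) = 1220881/39180960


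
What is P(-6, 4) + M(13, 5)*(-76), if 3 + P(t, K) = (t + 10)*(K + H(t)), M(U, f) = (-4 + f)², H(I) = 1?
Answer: -59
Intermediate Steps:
P(t, K) = -3 + (1 + K)*(10 + t) (P(t, K) = -3 + (t + 10)*(K + 1) = -3 + (10 + t)*(1 + K) = -3 + (1 + K)*(10 + t))
P(-6, 4) + M(13, 5)*(-76) = (7 - 6 + 10*4 + 4*(-6)) + (-4 + 5)²*(-76) = (7 - 6 + 40 - 24) + 1²*(-76) = 17 + 1*(-76) = 17 - 76 = -59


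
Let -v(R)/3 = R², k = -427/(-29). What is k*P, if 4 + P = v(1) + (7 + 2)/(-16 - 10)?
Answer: -81557/754 ≈ -108.17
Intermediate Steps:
k = 427/29 (k = -427*(-1/29) = 427/29 ≈ 14.724)
v(R) = -3*R²
P = -191/26 (P = -4 + (-3*1² + (7 + 2)/(-16 - 10)) = -4 + (-3*1 + 9/(-26)) = -4 + (-3 + 9*(-1/26)) = -4 + (-3 - 9/26) = -4 - 87/26 = -191/26 ≈ -7.3462)
k*P = (427/29)*(-191/26) = -81557/754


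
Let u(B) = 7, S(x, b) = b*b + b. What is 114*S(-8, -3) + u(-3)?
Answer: 691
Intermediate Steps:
S(x, b) = b + b² (S(x, b) = b² + b = b + b²)
114*S(-8, -3) + u(-3) = 114*(-3*(1 - 3)) + 7 = 114*(-3*(-2)) + 7 = 114*6 + 7 = 684 + 7 = 691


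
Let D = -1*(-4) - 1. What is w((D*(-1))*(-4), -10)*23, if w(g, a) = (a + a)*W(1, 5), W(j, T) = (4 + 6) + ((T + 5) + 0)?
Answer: -9200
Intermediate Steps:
D = 3 (D = 4 - 1 = 3)
W(j, T) = 15 + T (W(j, T) = 10 + ((5 + T) + 0) = 10 + (5 + T) = 15 + T)
w(g, a) = 40*a (w(g, a) = (a + a)*(15 + 5) = (2*a)*20 = 40*a)
w((D*(-1))*(-4), -10)*23 = (40*(-10))*23 = -400*23 = -9200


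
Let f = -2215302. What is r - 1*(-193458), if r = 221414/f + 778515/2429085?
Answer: 34700967679233040/179371895289 ≈ 1.9346e+5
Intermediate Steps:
r = 39560413678/179371895289 (r = 221414/(-2215302) + 778515/2429085 = 221414*(-1/2215302) + 778515*(1/2429085) = -110707/1107651 + 51901/161939 = 39560413678/179371895289 ≈ 0.22055)
r - 1*(-193458) = 39560413678/179371895289 - 1*(-193458) = 39560413678/179371895289 + 193458 = 34700967679233040/179371895289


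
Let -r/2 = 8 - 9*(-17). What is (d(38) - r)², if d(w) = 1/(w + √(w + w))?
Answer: 638388833/6156 - 11593*√19/12312 ≈ 1.0370e+5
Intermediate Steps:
r = -322 (r = -2*(8 - 9*(-17)) = -2*(8 + 153) = -2*161 = -322)
d(w) = 1/(w + √2*√w) (d(w) = 1/(w + √(2*w)) = 1/(w + √2*√w))
(d(38) - r)² = (1/(38 + √2*√38) - 1*(-322))² = (1/(38 + 2*√19) + 322)² = (322 + 1/(38 + 2*√19))²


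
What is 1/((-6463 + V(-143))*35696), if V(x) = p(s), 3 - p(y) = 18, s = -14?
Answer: -1/231238688 ≈ -4.3245e-9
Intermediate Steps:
p(y) = -15 (p(y) = 3 - 1*18 = 3 - 18 = -15)
V(x) = -15
1/((-6463 + V(-143))*35696) = 1/(-6463 - 15*35696) = (1/35696)/(-6478) = -1/6478*1/35696 = -1/231238688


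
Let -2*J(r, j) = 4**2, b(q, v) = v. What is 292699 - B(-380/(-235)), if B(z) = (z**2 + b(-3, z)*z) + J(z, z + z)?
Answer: 646578211/2209 ≈ 2.9270e+5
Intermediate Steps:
J(r, j) = -8 (J(r, j) = -1/2*4**2 = -1/2*16 = -8)
B(z) = -8 + 2*z**2 (B(z) = (z**2 + z*z) - 8 = (z**2 + z**2) - 8 = 2*z**2 - 8 = -8 + 2*z**2)
292699 - B(-380/(-235)) = 292699 - (-8 + 2*(-380/(-235))**2) = 292699 - (-8 + 2*(-380*(-1/235))**2) = 292699 - (-8 + 2*(76/47)**2) = 292699 - (-8 + 2*(5776/2209)) = 292699 - (-8 + 11552/2209) = 292699 - 1*(-6120/2209) = 292699 + 6120/2209 = 646578211/2209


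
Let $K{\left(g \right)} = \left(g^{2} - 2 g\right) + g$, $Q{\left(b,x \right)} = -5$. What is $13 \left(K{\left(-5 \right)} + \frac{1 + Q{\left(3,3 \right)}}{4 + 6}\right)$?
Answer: $\frac{1924}{5} \approx 384.8$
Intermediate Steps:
$K{\left(g \right)} = g^{2} - g$
$13 \left(K{\left(-5 \right)} + \frac{1 + Q{\left(3,3 \right)}}{4 + 6}\right) = 13 \left(- 5 \left(-1 - 5\right) + \frac{1 - 5}{4 + 6}\right) = 13 \left(\left(-5\right) \left(-6\right) - \frac{4}{10}\right) = 13 \left(30 - \frac{2}{5}\right) = 13 \cdot \frac{148}{5} = \frac{1924}{5}$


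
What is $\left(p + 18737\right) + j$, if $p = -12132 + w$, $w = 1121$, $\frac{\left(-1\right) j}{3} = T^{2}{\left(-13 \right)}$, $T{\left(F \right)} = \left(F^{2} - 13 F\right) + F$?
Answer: $-309149$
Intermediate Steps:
$T{\left(F \right)} = F^{2} - 12 F$
$j = -316875$ ($j = - 3 \left(- 13 \left(-12 - 13\right)\right)^{2} = - 3 \left(\left(-13\right) \left(-25\right)\right)^{2} = - 3 \cdot 325^{2} = \left(-3\right) 105625 = -316875$)
$p = -11011$ ($p = -12132 + 1121 = -11011$)
$\left(p + 18737\right) + j = \left(-11011 + 18737\right) - 316875 = 7726 - 316875 = -309149$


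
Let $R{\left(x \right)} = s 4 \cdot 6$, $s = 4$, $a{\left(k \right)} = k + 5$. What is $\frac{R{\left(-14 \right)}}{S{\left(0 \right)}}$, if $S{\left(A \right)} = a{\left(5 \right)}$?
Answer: $\frac{48}{5} \approx 9.6$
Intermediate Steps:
$a{\left(k \right)} = 5 + k$
$S{\left(A \right)} = 10$ ($S{\left(A \right)} = 5 + 5 = 10$)
$R{\left(x \right)} = 96$ ($R{\left(x \right)} = 4 \cdot 4 \cdot 6 = 16 \cdot 6 = 96$)
$\frac{R{\left(-14 \right)}}{S{\left(0 \right)}} = \frac{1}{10} \cdot 96 = \frac{48}{5}$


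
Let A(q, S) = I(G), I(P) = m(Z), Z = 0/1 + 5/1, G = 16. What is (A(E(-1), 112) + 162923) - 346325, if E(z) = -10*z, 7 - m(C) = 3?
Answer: -183398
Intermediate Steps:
Z = 5 (Z = 0*1 + 5*1 = 0 + 5 = 5)
m(C) = 4 (m(C) = 7 - 1*3 = 7 - 3 = 4)
I(P) = 4
A(q, S) = 4
(A(E(-1), 112) + 162923) - 346325 = (4 + 162923) - 346325 = 162927 - 346325 = -183398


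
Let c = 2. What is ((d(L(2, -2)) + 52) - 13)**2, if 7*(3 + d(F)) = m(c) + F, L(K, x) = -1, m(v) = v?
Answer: 64009/49 ≈ 1306.3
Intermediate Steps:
d(F) = -19/7 + F/7 (d(F) = -3 + (2 + F)/7 = -3 + (2/7 + F/7) = -19/7 + F/7)
((d(L(2, -2)) + 52) - 13)**2 = (((-19/7 + (1/7)*(-1)) + 52) - 13)**2 = (((-19/7 - 1/7) + 52) - 13)**2 = ((-20/7 + 52) - 13)**2 = (344/7 - 13)**2 = (253/7)**2 = 64009/49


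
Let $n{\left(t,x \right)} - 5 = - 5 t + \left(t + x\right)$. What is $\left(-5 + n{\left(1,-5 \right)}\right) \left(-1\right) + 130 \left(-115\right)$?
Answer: $-14941$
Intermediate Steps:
$n{\left(t,x \right)} = 5 + x - 4 t$ ($n{\left(t,x \right)} = 5 - \left(- x + 4 t\right) = 5 + x - 4 t$)
$\left(-5 + n{\left(1,-5 \right)}\right) \left(-1\right) + 130 \left(-115\right) = \left(-5 - 4\right) \left(-1\right) + 130 \left(-115\right) = \left(-5 - 4\right) \left(-1\right) - 14950 = \left(-9\right) \left(-1\right) - 14950 = 9 - 14950 = -14941$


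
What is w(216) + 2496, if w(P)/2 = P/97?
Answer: 242544/97 ≈ 2500.5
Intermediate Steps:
w(P) = 2*P/97 (w(P) = 2*(P/97) = 2*P/97)
w(216) + 2496 = (2/97)*216 + 2496 = 432/97 + 2496 = 242544/97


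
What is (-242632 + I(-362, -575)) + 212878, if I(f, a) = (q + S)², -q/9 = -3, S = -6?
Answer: -29313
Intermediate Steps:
q = 27 (q = -9*(-3) = 27)
I(f, a) = 441 (I(f, a) = (27 - 6)² = 21² = 441)
(-242632 + I(-362, -575)) + 212878 = (-242632 + 441) + 212878 = -242191 + 212878 = -29313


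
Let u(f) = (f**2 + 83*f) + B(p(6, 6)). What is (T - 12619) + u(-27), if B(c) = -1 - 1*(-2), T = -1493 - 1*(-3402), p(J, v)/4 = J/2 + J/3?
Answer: -12221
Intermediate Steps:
p(J, v) = 10*J/3 (p(J, v) = 4*(J/2 + J/3) = 4*(5*J/6) = 10*J/3)
T = 1909 (T = -1493 + 3402 = 1909)
B(c) = 1 (B(c) = -1 + 2 = 1)
u(f) = 1 + f**2 + 83*f (u(f) = (f**2 + 83*f) + 1 = 1 + f**2 + 83*f)
(T - 12619) + u(-27) = (1909 - 12619) + (1 + (-27)**2 + 83*(-27)) = -10710 + (1 + 729 - 2241) = -10710 - 1511 = -12221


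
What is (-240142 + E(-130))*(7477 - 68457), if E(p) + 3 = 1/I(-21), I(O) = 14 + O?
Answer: 102508355680/7 ≈ 1.4644e+10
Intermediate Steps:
E(p) = -22/7 (E(p) = -3 + 1/(14 - 21) = -3 + 1/(-7) = -3 - 1/7 = -22/7)
(-240142 + E(-130))*(7477 - 68457) = (-240142 - 22/7)*(7477 - 68457) = -1681016/7*(-60980) = 102508355680/7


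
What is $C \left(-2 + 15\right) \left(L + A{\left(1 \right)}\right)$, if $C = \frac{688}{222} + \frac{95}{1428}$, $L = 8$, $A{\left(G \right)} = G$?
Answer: $\frac{6523101}{17612} \approx 370.38$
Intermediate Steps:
$C = \frac{55753}{17612}$ ($C = 688 \cdot \frac{1}{222} + 95 \cdot \frac{1}{1428} = \frac{344}{111} + \frac{95}{1428} = \frac{55753}{17612} \approx 3.1656$)
$C \left(-2 + 15\right) \left(L + A{\left(1 \right)}\right) = \frac{55753 \left(-2 + 15\right) \left(8 + 1\right)}{17612} = \frac{55753 \cdot 13 \cdot 9}{17612} = \frac{55753}{17612} \cdot 117 = \frac{6523101}{17612}$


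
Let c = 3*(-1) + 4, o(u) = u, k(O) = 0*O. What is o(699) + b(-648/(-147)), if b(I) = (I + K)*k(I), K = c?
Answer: 699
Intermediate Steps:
k(O) = 0
c = 1 (c = -3 + 4 = 1)
K = 1
b(I) = 0 (b(I) = (I + 1)*0 = (1 + I)*0 = 0)
o(699) + b(-648/(-147)) = 699 + 0 = 699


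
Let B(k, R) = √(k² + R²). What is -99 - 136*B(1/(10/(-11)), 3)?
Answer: -99 - 68*√1021/5 ≈ -533.56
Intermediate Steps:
B(k, R) = √(R² + k²)
-99 - 136*B(1/(10/(-11)), 3) = -99 - 136*√(3² + (1/(10/(-11)))²) = -99 - 136*√(9 + (1/(10*(-1/11)))²) = -99 - 136*√(9 + (1/(-10/11))²) = -99 - 136*√(9 + (-11/10)²) = -99 - 136*√(9 + 121/100) = -99 - 68*√1021/5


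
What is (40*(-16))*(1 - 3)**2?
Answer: -2560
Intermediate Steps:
(40*(-16))*(1 - 3)**2 = -640*(-2)**2 = -640*4 = -2560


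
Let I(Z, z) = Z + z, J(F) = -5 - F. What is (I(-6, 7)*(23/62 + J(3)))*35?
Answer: -16555/62 ≈ -267.02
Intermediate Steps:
(I(-6, 7)*(23/62 + J(3)))*35 = ((-6 + 7)*(23/62 + (-5 - 1*3)))*35 = (1*(23*(1/62) + (-5 - 3)))*35 = (1*(23/62 - 8))*35 = (1*(-473/62))*35 = -473/62*35 = -16555/62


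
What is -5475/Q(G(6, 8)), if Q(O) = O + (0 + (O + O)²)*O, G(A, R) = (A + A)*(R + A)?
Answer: -1825/6322232 ≈ -0.00028866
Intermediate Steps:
G(A, R) = 2*A*(A + R) (G(A, R) = (2*A)*(A + R) = 2*A*(A + R))
Q(O) = O + 4*O³ (Q(O) = O + (0 + (2*O)²)*O = O + (0 + 4*O²)*O = O + (4*O²)*O = O + 4*O³)
-5475/Q(G(6, 8)) = -5475/(2*6*(6 + 8) + 4*(2*6*(6 + 8))³) = -5475/(2*6*14 + 4*(2*6*14)³) = -5475/(168 + 4*168³) = -5475/(168 + 4*4741632) = -5475/(168 + 18966528) = -5475/18966696 = -5475*1/18966696 = -1825/6322232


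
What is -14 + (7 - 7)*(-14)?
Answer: -14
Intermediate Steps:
-14 + (7 - 7)*(-14) = -14 + 0*(-14) = -14 + 0 = -14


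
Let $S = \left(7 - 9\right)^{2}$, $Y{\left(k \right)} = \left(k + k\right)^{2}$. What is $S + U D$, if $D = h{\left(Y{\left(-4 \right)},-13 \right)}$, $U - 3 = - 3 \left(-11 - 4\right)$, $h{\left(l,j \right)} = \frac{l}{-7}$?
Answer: $- \frac{3044}{7} \approx -434.86$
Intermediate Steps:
$Y{\left(k \right)} = 4 k^{2}$ ($Y{\left(k \right)} = \left(2 k\right)^{2} = 4 k^{2}$)
$h{\left(l,j \right)} = - \frac{l}{7}$ ($h{\left(l,j \right)} = l \left(- \frac{1}{7}\right) = - \frac{l}{7}$)
$U = 48$ ($U = 3 - 3 \left(-11 - 4\right) = 3 - -45 = 3 + 45 = 48$)
$D = - \frac{64}{7}$ ($D = - \frac{4 \left(-4\right)^{2}}{7} = - \frac{4 \cdot 16}{7} = \left(- \frac{1}{7}\right) 64 = - \frac{64}{7} \approx -9.1429$)
$S = 4$ ($S = \left(-2\right)^{2} = 4$)
$S + U D = 4 + 48 \left(- \frac{64}{7}\right) = 4 - \frac{3072}{7} = - \frac{3044}{7}$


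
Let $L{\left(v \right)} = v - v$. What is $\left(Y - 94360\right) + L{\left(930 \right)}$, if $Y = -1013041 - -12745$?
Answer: $-1094656$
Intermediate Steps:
$Y = -1000296$ ($Y = -1013041 + 12745 = -1000296$)
$L{\left(v \right)} = 0$
$\left(Y - 94360\right) + L{\left(930 \right)} = \left(-1000296 - 94360\right) + 0 = -1094656 + 0 = -1094656$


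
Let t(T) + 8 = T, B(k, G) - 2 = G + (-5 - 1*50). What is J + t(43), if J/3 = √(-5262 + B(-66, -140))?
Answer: 35 + 3*I*√5455 ≈ 35.0 + 221.57*I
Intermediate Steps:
B(k, G) = -53 + G (B(k, G) = 2 + (G + (-5 - 1*50)) = 2 + (G + (-5 - 50)) = 2 + (G - 55) = 2 + (-55 + G) = -53 + G)
t(T) = -8 + T
J = 3*I*√5455 (J = 3*√(-5262 + (-53 - 140)) = 3*√(-5262 - 193) = 3*√(-5455) = 3*(I*√5455) = 3*I*√5455 ≈ 221.57*I)
J + t(43) = 3*I*√5455 + (-8 + 43) = 3*I*√5455 + 35 = 35 + 3*I*√5455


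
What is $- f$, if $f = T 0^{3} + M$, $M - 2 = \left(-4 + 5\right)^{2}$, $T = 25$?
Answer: $-3$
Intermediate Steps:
$M = 3$ ($M = 2 + \left(-4 + 5\right)^{2} = 2 + 1^{2} = 2 + 1 = 3$)
$f = 3$ ($f = 25 \cdot 0^{3} + 3 = 25 \cdot 0 + 3 = 0 + 3 = 3$)
$- f = \left(-1\right) 3 = -3$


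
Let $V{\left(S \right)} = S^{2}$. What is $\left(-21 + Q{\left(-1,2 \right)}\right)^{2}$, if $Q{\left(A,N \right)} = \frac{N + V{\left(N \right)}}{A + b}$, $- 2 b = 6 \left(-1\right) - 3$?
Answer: $\frac{18225}{49} \approx 371.94$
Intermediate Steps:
$b = \frac{9}{2}$ ($b = - \frac{6 \left(-1\right) - 3}{2} = - \frac{-6 - 3}{2} = \left(- \frac{1}{2}\right) \left(-9\right) = \frac{9}{2} \approx 4.5$)
$Q{\left(A,N \right)} = \frac{N + N^{2}}{\frac{9}{2} + A}$ ($Q{\left(A,N \right)} = \frac{N + N^{2}}{A + \frac{9}{2}} = \frac{N + N^{2}}{\frac{9}{2} + A}$)
$\left(-21 + Q{\left(-1,2 \right)}\right)^{2} = \left(-21 + 2 \cdot 2 \frac{1}{9 + 2 \left(-1\right)} \left(1 + 2\right)\right)^{2} = \left(-21 + 2 \cdot 2 \frac{1}{9 - 2} \cdot 3\right)^{2} = \left(-21 + 2 \cdot 2 \cdot \frac{1}{7} \cdot 3\right)^{2} = \left(-21 + \frac{12}{7}\right)^{2} = \left(- \frac{135}{7}\right)^{2} = \frac{18225}{49}$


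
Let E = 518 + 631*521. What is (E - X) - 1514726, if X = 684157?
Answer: -1869614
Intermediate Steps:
E = 329269 (E = 518 + 328751 = 329269)
(E - X) - 1514726 = (329269 - 1*684157) - 1514726 = (329269 - 684157) - 1514726 = -354888 - 1514726 = -1869614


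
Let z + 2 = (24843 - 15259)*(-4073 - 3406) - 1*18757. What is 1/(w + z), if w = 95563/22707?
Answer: -22707/1628034923402 ≈ -1.3947e-8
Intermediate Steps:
w = 95563/22707 (w = 95563*(1/22707) = 95563/22707 ≈ 4.2085)
z = -71697495 (z = -2 + ((24843 - 15259)*(-4073 - 3406) - 1*18757) = -2 + (9584*(-7479) - 18757) = -2 + (-71678736 - 18757) = -2 - 71697493 = -71697495)
1/(w + z) = 1/(95563/22707 - 71697495) = 1/(-1628034923402/22707) = -22707/1628034923402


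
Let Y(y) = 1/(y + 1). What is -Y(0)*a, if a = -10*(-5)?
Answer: -50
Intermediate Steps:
Y(y) = 1/(1 + y)
a = 50
-Y(0)*a = -50/(1 + 0) = -50/1 = -50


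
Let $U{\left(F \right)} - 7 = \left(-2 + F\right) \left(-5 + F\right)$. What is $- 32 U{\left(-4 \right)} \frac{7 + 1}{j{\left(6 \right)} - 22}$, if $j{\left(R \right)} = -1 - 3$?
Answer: $\frac{7808}{13} \approx 600.62$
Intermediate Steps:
$U{\left(F \right)} = 7 + \left(-5 + F\right) \left(-2 + F\right)$ ($U{\left(F \right)} = 7 + \left(-2 + F\right) \left(-5 + F\right) = 7 + \left(-5 + F\right) \left(-2 + F\right)$)
$j{\left(R \right)} = -4$
$- 32 U{\left(-4 \right)} \frac{7 + 1}{j{\left(6 \right)} - 22} = - 32 \left(17 + \left(-4\right)^{2} - -28\right) \frac{7 + 1}{-4 - 22} = - 32 \left(17 + 16 + 28\right) \frac{8}{-26} = \left(-32\right) 61 \cdot 8 \left(- \frac{1}{26}\right) = \left(-1952\right) \left(- \frac{4}{13}\right) = \frac{7808}{13}$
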